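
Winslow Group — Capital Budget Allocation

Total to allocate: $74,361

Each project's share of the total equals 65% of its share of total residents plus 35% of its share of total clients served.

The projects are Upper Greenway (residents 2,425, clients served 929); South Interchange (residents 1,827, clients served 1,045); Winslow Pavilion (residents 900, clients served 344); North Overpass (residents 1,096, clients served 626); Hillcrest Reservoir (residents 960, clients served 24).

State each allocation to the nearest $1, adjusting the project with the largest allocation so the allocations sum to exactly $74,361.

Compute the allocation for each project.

Upper Greenway: $24,407 · South Interchange: $21,415 · Winslow Pavilion: $9,052 · North Overpass: $12,839 · Hillcrest Reservoir: $6,648

Totals — residents 7,208, clients served 2,968.
Blended shares (65% residents + 35% clients served): Upper Greenway 0.3282; South Interchange 0.2880; Winslow Pavilion 0.1217; North Overpass 0.1727; Hillcrest Reservoir 0.0894.
Pro-rata amounts: Upper Greenway 24,407.70; South Interchange 21,414.90; Winslow Pavilion 9,051.66; North Overpass 12,838.83; Hillcrest Reservoir 6,647.92.
Rounded to nearest $1: Upper Greenway $24,408; South Interchange $21,415; Winslow Pavilion $9,052; North Overpass $12,839; Hillcrest Reservoir $6,648. Sum = $74,362.
Difference $74,361 − $74,362 = −$1 applied to largest allocation (Upper Greenway): Upper Greenway becomes $24,407.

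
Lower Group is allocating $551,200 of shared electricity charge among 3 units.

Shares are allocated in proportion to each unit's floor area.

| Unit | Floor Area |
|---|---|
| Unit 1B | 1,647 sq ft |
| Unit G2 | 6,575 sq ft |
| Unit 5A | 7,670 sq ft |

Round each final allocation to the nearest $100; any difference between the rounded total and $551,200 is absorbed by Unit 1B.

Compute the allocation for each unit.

Unit 1B: $57,200 · Unit G2: $228,000 · Unit 5A: $266,000

Floor area total: 15,892.
Unrounded shares: Unit 1B 1,647/15,892 × $551,200 = 57,124.74; Unit G2 6,575/15,892 × $551,200 = 228,048.07; Unit 5A 7,670/15,892 × $551,200 = 266,027.18.
Rounded to nearest $100: Unit 1B $57,100; Unit G2 $228,000; Unit 5A $266,000. Sum = $551,100.
Difference $551,200 − $551,100 = +$100 applied to Unit 1B: Unit 1B becomes $57,200.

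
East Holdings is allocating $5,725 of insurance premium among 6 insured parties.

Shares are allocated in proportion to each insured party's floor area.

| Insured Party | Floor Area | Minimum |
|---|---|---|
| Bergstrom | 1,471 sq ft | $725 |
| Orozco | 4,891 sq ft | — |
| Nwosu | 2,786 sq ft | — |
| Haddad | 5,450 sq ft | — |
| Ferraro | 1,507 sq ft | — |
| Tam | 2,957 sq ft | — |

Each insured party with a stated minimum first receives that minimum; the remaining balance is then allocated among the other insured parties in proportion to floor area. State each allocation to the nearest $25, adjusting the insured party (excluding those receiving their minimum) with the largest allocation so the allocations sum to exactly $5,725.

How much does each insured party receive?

Bergstrom: $725 | Orozco: $1,400 | Nwosu: $800 | Haddad: $1,525 | Ferraro: $425 | Tam: $850

Guaranteed amounts: Bergstrom $725. Residual $5,000.
Residual split over remaining floor area 17,591: Orozco 1,390.20 → $1,400; Nwosu 791.88 → $800; Haddad 1,549.09 → $1,550; Ferraro 428.34 → $425; Tam 840.49 → $850.
Rounding difference −$25 applied to Haddad → $1,525.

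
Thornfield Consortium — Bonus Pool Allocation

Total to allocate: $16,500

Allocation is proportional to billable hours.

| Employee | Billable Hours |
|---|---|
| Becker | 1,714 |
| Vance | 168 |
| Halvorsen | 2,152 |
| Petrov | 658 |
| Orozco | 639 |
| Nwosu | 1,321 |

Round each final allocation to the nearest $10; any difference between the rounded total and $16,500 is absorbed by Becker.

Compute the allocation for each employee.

Becker: $4,240 | Vance: $420 | Halvorsen: $5,340 | Petrov: $1,630 | Orozco: $1,590 | Nwosu: $3,280

Total billable hours = 6,652.
Raw shares: Becker 1,714/6,652 × $16,500 = 4,251.50; Vance 168/6,652 × $16,500 = 416.72; Halvorsen 2,152/6,652 × $16,500 = 5,337.94; Petrov 658/6,652 × $16,500 = 1,632.14; Orozco 639/6,652 × $16,500 = 1,585.01; Nwosu 1,321/6,652 × $16,500 = 3,276.68.
Rounded to nearest $10: Becker $4,250; Vance $420; Halvorsen $5,340; Petrov $1,630; Orozco $1,590; Nwosu $3,280. Sum = $16,510.
Difference $16,500 − $16,510 = −$10 applied to Becker: Becker becomes $4,240.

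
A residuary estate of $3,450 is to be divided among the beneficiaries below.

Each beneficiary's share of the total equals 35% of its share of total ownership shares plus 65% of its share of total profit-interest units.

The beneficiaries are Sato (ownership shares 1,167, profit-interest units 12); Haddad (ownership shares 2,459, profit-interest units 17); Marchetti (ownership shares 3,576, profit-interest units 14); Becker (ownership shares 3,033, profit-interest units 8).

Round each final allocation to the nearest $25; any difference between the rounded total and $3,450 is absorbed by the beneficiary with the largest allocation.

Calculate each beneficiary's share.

Ownership shares total 10,235; profit-interest units total 51.
Blended shares (35% ownership shares + 65% profit-interest units): Sato 0.1928; Haddad 0.3008; Marchetti 0.3007; Becker 0.2057.
Proportional shares: Sato 665.33; Haddad 1,037.61; Marchetti 1,037.48; Becker 709.59.
After rounding ($25): Sato $675; Haddad $1,050; Marchetti $1,025; Becker $700. Sum = $3,450.
Sum already equals the total — no adjustment.

Sato: $675; Haddad: $1,050; Marchetti: $1,025; Becker: $700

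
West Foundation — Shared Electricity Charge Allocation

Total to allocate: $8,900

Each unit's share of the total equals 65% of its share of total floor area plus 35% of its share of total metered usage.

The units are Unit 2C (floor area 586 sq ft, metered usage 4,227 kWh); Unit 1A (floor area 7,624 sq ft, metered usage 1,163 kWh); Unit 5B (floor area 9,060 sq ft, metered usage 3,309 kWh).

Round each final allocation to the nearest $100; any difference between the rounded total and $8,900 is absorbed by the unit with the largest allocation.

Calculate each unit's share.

Unit 2C: $1,700 | Unit 1A: $3,000 | Unit 5B: $4,200

Totals — floor area 17,270, metered usage 8,699.
Composite weights (65% floor area + 35% metered usage): Unit 2C 0.1921; Unit 1A 0.3337; Unit 5B 0.4741.
Proportional shares: Unit 2C 1,709.93; Unit 1A 2,970.30; Unit 5B 4,219.77.
Rounded to nearest $100: Unit 2C $1,700; Unit 1A $3,000; Unit 5B $4,200. Sum = $8,900.
Sum already equals the total — no adjustment.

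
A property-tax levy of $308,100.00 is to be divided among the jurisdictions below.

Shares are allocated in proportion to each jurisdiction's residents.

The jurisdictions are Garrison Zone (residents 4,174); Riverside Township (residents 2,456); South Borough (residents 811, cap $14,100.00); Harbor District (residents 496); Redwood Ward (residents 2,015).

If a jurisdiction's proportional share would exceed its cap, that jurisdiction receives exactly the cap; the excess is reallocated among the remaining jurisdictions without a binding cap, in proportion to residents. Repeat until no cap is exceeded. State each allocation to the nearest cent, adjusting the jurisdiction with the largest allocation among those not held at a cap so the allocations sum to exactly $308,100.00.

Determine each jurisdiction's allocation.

Total residents = 9,952.
Unconstrained shares: Garrison Zone 129,221.2018; Riverside Township 76,034.3248; South Borough 25,107.4256; Harbor District 15,355.4662; Redwood Ward 62,381.5816.
Cap binds for South Borough ($14,100.00); residual $294,000.00 reallocated over remaining residents 9,141.
Remaining shares: Garrison Zone 134,247.4565 → $134,247.46; Riverside Township 78,991.7952 → $78,991.80; Harbor District 15,952.7404 → $15,952.74; Redwood Ward 64,808.0079 → $64,808.01.
Rounding difference −$0.01 applied to Garrison Zone → $134,247.45.

Garrison Zone: $134,247.45 · Riverside Township: $78,991.80 · South Borough: $14,100.00 · Harbor District: $15,952.74 · Redwood Ward: $64,808.01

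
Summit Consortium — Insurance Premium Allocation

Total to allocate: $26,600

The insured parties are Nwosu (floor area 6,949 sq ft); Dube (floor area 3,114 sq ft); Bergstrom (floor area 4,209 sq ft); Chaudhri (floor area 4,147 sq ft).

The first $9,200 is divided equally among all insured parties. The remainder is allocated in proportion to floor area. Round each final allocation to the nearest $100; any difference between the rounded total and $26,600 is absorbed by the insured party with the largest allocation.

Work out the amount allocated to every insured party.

Nwosu: $8,900 · Dube: $5,200 · Bergstrom: $6,300 · Chaudhri: $6,200

First tranche $9,200 split equally: $2,300 each.
Remainder $17,400 by floor area (total 18,419): Nwosu 6,564.56 → $6,600; Dube 2,941.72 → $2,900; Bergstrom 3,976.14 → $4,000; Chaudhri 3,917.57 → $3,900.
Totals: Nwosu $2,300 + $6,600 = $8,900; Dube $2,300 + $2,900 = $5,200; Bergstrom $2,300 + $4,000 = $6,300; Chaudhri $2,300 + $3,900 = $6,200.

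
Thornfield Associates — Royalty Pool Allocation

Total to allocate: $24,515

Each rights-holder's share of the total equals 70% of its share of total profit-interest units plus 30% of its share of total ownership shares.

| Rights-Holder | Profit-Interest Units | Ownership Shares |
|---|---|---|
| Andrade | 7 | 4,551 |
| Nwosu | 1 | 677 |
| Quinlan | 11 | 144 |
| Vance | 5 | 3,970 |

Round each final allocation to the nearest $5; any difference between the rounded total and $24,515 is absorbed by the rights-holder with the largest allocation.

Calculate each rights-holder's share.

Totals — profit-interest units 24, ownership shares 9,342.
Composite weights (70% profit-interest units + 30% ownership shares): Andrade 0.3503; Nwosu 0.0509; Quinlan 0.3255; Vance 0.2733.
Raw shares: Andrade 8,587.93; Nwosu 1,247.99; Quinlan 7,978.59; Vance 6,700.49.
At nearest $5: Andrade $8,590; Nwosu $1,250; Quinlan $7,980; Vance $6,700. Sum = $24,520.
Difference $24,515 − $24,520 = −$5 applied to largest allocation (Andrade): Andrade becomes $8,585.

Andrade: $8,585 | Nwosu: $1,250 | Quinlan: $7,980 | Vance: $6,700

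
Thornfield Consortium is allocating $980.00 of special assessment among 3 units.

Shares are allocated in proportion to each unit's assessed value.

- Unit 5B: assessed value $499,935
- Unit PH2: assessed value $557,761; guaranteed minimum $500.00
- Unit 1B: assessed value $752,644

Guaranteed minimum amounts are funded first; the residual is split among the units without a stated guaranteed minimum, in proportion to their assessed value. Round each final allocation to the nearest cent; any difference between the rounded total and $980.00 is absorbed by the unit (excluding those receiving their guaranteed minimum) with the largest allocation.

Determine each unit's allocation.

Unit 5B: $191.58 | Unit PH2: $500.00 | Unit 1B: $288.42

Guaranteed amounts: Unit PH2 $500.00. Balance $480.00.
Balance split over remaining assessed value 1,252,579: Unit 5B 191.5798 → $191.58; Unit 1B 288.4202 → $288.42.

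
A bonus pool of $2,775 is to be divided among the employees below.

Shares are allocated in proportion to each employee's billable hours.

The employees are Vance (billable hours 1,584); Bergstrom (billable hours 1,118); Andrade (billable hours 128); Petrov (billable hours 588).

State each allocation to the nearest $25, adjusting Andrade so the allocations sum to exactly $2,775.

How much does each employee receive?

Billable hours total: 3,418.
Pro-rata amounts: Vance 1,584/3,418 × $2,775 = 1,286.02; Bergstrom 1,118/3,418 × $2,775 = 907.68; Andrade 128/3,418 × $2,775 = 103.92; Petrov 588/3,418 × $2,775 = 477.38.
After rounding ($25): Vance $1,275; Bergstrom $900; Andrade $100; Petrov $475. Sum = $2,750.
Difference $2,775 − $2,750 = +$25 applied to Andrade: Andrade becomes $125.

Vance: $1,275 · Bergstrom: $900 · Andrade: $125 · Petrov: $475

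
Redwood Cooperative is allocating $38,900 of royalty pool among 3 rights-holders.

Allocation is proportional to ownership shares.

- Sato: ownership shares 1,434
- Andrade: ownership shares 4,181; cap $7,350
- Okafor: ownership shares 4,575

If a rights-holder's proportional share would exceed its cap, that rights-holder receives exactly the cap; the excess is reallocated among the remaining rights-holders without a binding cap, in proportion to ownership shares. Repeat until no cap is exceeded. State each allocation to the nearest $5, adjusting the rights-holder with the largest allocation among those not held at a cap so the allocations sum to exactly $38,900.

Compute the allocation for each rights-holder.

Sato: $7,530 · Andrade: $7,350 · Okafor: $24,020

Combined ownership shares = 10,190.
Unconstrained shares: Sato 5,474.25; Andrade 15,960.83; Okafor 17,464.92.
Cap binds for Andrade ($7,350); balance $31,550 reallocated over remaining ownership shares 6,009.
Remaining shares: Sato 7,529.16 → $7,530; Okafor 24,020.84 → $24,020.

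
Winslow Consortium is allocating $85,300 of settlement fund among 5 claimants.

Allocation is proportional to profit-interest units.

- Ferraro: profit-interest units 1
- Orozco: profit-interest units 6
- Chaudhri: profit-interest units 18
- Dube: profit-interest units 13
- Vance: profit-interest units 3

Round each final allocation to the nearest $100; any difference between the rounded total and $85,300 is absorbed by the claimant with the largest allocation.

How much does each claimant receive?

Ferraro: $2,100; Orozco: $12,500; Chaudhri: $37,500; Dube: $27,000; Vance: $6,200

Combined profit-interest units = 41.
Proportional shares: Ferraro 1/41 × $85,300 = 2,080.49; Orozco 6/41 × $85,300 = 12,482.93; Chaudhri 18/41 × $85,300 = 37,448.78; Dube 13/41 × $85,300 = 27,046.34; Vance 3/41 × $85,300 = 6,241.46.
At nearest $100: Ferraro $2,100; Orozco $12,500; Chaudhri $37,400; Dube $27,000; Vance $6,200. Sum = $85,200.
Difference $85,300 − $85,200 = +$100 applied to largest allocation (Chaudhri): Chaudhri becomes $37,500.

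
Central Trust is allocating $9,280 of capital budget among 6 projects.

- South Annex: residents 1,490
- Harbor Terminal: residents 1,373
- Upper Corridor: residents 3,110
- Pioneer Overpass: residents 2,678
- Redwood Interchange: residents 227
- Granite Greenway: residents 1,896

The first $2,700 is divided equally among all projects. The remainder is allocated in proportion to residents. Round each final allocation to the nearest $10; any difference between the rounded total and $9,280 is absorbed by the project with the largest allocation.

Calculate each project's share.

South Annex: $1,360; Harbor Terminal: $1,290; Upper Corridor: $2,340; Pioneer Overpass: $2,090; Redwood Interchange: $590; Granite Greenway: $1,610

First tranche $2,700 split equally: $450 each.
Remainder $6,580 by residents (total 10,774): South Annex 909.99 → $910; Harbor Terminal 838.53 → $840; Upper Corridor 1,899.37 → $1,900; Pioneer Overpass 1,635.53 → $1,640; Redwood Interchange 138.64 → $140; Granite Greenway 1,157.94 → $1,160.
Rounding difference −$10 on remainder applied to Upper Corridor.
Totals: South Annex $450 + $910 = $1,360; Harbor Terminal $450 + $840 = $1,290; Upper Corridor $450 + $1,890 = $2,340; Pioneer Overpass $450 + $1,640 = $2,090; Redwood Interchange $450 + $140 = $590; Granite Greenway $450 + $1,160 = $1,610.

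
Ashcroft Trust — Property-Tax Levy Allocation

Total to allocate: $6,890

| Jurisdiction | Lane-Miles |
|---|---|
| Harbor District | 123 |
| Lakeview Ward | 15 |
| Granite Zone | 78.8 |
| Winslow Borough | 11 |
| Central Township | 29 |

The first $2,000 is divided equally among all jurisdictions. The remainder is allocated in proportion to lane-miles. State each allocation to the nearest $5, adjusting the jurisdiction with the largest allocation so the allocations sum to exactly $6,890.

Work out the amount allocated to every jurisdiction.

First tranche $2,000 split equally: $400 each.
Remainder $4,890 by lane-miles (total 256.8): Harbor District 2,342.17 → $2,340; Lakeview Ward 285.63 → $285; Granite Zone 1,500.51 → $1,500; Winslow Borough 209.46 → $210; Central Township 552.22 → $550.
Rounding difference +$5 on remainder applied to Harbor District.
Totals: Harbor District $400 + $2,345 = $2,745; Lakeview Ward $400 + $285 = $685; Granite Zone $400 + $1,500 = $1,900; Winslow Borough $400 + $210 = $610; Central Township $400 + $550 = $950.

Harbor District: $2,745; Lakeview Ward: $685; Granite Zone: $1,900; Winslow Borough: $610; Central Township: $950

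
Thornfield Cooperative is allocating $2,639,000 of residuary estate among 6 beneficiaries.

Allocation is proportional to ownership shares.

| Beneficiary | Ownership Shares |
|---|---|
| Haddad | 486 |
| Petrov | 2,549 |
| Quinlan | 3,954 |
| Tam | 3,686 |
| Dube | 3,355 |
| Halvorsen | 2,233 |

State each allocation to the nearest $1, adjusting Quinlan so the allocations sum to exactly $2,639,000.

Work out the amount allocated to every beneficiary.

Haddad: $78,863 · Petrov: $413,627 · Quinlan: $641,617 · Tam: $598,128 · Dube: $544,416 · Halvorsen: $362,349

Ownership shares total: 16,263.
Proportional shares: Haddad 486/16,263 × $2,639,000 = 78,863.31; Petrov 2,549/16,263 × $2,639,000 = 413,626.70; Quinlan 3,954/16,263 × $2,639,000 = 641,616.31; Tam 3,686/16,263 × $2,639,000 = 598,127.90; Dube 3,355/16,263 × $2,639,000 = 544,416.47; Halvorsen 2,233/16,263 × $2,639,000 = 362,349.32.
After rounding ($1): Haddad $78,863; Petrov $413,627; Quinlan $641,616; Tam $598,128; Dube $544,416; Halvorsen $362,349. Sum = $2,638,999.
Difference $2,639,000 − $2,638,999 = +$1 applied to Quinlan: Quinlan becomes $641,617.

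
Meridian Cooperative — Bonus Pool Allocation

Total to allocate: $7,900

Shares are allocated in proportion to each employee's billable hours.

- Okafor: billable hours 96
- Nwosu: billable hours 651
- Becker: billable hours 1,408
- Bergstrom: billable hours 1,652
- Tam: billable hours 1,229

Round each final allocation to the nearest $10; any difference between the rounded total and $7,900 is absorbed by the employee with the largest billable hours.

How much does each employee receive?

Okafor: $150 · Nwosu: $1,020 · Becker: $2,210 · Bergstrom: $2,590 · Tam: $1,930

Combined billable hours = 96 + 651 + 1,408 + 1,652 + 1,229 = 5,036.
Proportional shares: Okafor 150.60; Nwosu 1,021.23; Becker 2,208.74; Bergstrom 2,591.50; Tam 1,927.94.
After rounding ($10): Okafor $150; Nwosu $1,020; Becker $2,210; Bergstrom $2,590; Tam $1,930. Sum = $7,900.
No rounding difference to absorb.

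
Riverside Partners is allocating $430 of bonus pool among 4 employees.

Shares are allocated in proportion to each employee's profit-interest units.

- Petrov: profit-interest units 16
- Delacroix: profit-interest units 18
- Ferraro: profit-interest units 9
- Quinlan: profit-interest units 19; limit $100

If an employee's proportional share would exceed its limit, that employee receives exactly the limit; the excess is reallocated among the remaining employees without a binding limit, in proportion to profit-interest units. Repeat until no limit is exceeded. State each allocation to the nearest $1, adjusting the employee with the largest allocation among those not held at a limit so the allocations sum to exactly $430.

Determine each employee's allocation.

Petrov: $123 · Delacroix: $138 · Ferraro: $69 · Quinlan: $100

Sum of profit-interest units: 62.
Unconstrained shares: Petrov 110.97; Delacroix 124.84; Ferraro 62.42; Quinlan 131.77.
Held at cap: Quinlan ($100); balance $330 reallocated over remaining profit-interest units 43.
Redistributed shares: Petrov 122.79 → $123; Delacroix 138.14 → $138; Ferraro 69.07 → $69.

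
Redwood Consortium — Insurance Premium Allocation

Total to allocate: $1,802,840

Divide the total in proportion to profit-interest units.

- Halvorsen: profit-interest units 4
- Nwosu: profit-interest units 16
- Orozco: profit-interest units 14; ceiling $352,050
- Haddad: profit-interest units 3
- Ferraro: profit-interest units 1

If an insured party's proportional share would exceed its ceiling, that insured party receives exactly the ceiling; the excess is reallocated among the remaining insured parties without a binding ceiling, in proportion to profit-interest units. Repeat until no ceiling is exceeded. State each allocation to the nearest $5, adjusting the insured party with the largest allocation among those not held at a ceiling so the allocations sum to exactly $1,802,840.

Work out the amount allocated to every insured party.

Combined profit-interest units = 38.
Pro-rata shares before constraints: Halvorsen 189,772.63; Nwosu 759,090.53; Orozco 664,204.21; Haddad 142,329.47; Ferraro 47,443.16.
Cap binds for Orozco ($352,050); balance $1,450,790 reallocated over remaining profit-interest units 24.
Redistributed shares: Halvorsen 241,798.33 → $241,800; Nwosu 967,193.33 → $967,195; Haddad 181,348.75 → $181,350; Ferraro 60,449.58 → $60,450.
Rounding difference −$5 applied to Nwosu → $967,190.

Halvorsen: $241,800; Nwosu: $967,190; Orozco: $352,050; Haddad: $181,350; Ferraro: $60,450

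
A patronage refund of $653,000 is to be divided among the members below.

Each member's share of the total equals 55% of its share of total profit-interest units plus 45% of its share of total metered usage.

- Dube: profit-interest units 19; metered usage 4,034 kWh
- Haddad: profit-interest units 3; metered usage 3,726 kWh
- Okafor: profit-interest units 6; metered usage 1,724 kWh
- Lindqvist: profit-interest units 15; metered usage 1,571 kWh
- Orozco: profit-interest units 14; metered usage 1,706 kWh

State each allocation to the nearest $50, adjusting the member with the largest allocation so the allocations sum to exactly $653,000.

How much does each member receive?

Totals — profit-interest units 57, metered usage 12,761.
Composite weights (55% profit-interest units + 45% metered usage): Dube 0.3256; Haddad 0.1603; Okafor 0.1187; Lindqvist 0.2001; Orozco 0.1952.
Raw shares: Dube 212,608.36; Haddad 104,701.95; Okafor 77,504.14; Lindqvist 130,688.88; Orozco 127,496.67.
Rounded to nearest $50: Dube $212,600; Haddad $104,700; Okafor $77,500; Lindqvist $130,700; Orozco $127,500. Sum = $653,000.
No rounding difference to absorb.

Dube: $212,600 | Haddad: $104,700 | Okafor: $77,500 | Lindqvist: $130,700 | Orozco: $127,500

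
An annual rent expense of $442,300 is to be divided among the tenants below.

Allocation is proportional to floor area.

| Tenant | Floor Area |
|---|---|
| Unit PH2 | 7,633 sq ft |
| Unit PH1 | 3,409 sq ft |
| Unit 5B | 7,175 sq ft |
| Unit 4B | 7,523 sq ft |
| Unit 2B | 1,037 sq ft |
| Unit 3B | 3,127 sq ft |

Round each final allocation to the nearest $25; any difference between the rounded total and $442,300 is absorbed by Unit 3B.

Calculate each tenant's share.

Unit PH2: $112,900; Unit PH1: $50,425; Unit 5B: $106,125; Unit 4B: $111,275; Unit 2B: $15,350; Unit 3B: $46,225

Floor area total: 29,904.
Pro-rata amounts: Unit PH2 7,633/29,904 × $442,300 = 112,897.13; Unit PH1 3,409/29,904 × $442,300 = 50,421.37; Unit 5B 7,175/29,904 × $442,300 = 106,123.01; Unit 4B 7,523/29,904 × $442,300 = 111,270.16; Unit 2B 1,037/29,904 × $442,300 = 15,337.92; Unit 3B 3,127/29,904 × $442,300 = 46,250.40.
At nearest $25: Unit PH2 $112,900; Unit PH1 $50,425; Unit 5B $106,125; Unit 4B $111,275; Unit 2B $15,350; Unit 3B $46,250. Sum = $442,325.
Difference $442,300 − $442,325 = −$25 applied to Unit 3B: Unit 3B becomes $46,225.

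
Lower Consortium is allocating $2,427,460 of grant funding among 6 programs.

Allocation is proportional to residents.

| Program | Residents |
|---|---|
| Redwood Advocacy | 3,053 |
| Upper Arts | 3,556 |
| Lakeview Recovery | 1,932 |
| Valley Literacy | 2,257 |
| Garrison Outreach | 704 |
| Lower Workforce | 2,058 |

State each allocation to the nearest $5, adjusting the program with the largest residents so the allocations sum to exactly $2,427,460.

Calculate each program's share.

Redwood Advocacy: $546,535 | Upper Arts: $636,585 | Lakeview Recovery: $345,860 | Valley Literacy: $404,040 | Garrison Outreach: $126,025 | Lower Workforce: $368,415

Combined residents = 13,560.
Proportional shares: Redwood Advocacy 3,053/13,560 × $2,427,460 = 546,536.53; Upper Arts 3,556/13,560 × $2,427,460 = 636,581.69; Lakeview Recovery 1,932/13,560 × $2,427,460 = 345,859.35; Valley Literacy 2,257/13,560 × $2,427,460 = 404,039.62; Garrison Outreach 704/13,560 × $2,427,460 = 126,027.42; Lower Workforce 2,058/13,560 × $2,427,460 = 368,415.39.
Rounded to nearest $5: Redwood Advocacy $546,535; Upper Arts $636,580; Lakeview Recovery $345,860; Valley Literacy $404,040; Garrison Outreach $126,025; Lower Workforce $368,415. Sum = $2,427,455.
Difference $2,427,460 − $2,427,455 = +$5 applied to largest residents (Upper Arts): Upper Arts becomes $636,585.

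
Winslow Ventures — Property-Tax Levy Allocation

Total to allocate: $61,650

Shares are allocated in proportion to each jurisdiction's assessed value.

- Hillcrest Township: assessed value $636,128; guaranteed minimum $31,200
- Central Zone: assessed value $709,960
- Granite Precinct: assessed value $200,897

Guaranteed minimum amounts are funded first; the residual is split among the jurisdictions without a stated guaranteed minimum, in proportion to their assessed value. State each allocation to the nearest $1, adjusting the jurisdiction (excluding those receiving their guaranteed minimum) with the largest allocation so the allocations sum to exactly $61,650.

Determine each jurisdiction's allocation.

Hillcrest Township: $31,200 · Central Zone: $23,734 · Granite Precinct: $6,716

Guaranteed amounts: Hillcrest Township $31,200. Balance $30,450.
Balance split over remaining assessed value 910,857: Central Zone 23,734.00 → $23,734; Granite Precinct 6,716.00 → $6,716.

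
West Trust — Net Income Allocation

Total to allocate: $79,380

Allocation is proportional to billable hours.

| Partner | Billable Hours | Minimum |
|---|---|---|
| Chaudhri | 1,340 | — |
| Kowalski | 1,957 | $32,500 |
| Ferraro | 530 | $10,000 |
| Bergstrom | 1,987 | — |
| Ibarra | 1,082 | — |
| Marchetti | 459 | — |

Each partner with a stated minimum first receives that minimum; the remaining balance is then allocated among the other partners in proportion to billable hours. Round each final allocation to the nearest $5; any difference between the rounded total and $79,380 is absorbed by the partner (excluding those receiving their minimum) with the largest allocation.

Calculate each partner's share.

Guaranteed amounts: Kowalski $32,500; Ferraro $10,000. Balance $36,880.
Balance split over remaining billable hours 4,868: Chaudhri 10,151.85 → $10,150; Bergstrom 15,053.53 → $15,055; Ibarra 8,197.24 → $8,195; Marchetti 3,477.39 → $3,475.
Rounding difference +$5 applied to Bergstrom → $15,060.

Chaudhri: $10,150 · Kowalski: $32,500 · Ferraro: $10,000 · Bergstrom: $15,060 · Ibarra: $8,195 · Marchetti: $3,475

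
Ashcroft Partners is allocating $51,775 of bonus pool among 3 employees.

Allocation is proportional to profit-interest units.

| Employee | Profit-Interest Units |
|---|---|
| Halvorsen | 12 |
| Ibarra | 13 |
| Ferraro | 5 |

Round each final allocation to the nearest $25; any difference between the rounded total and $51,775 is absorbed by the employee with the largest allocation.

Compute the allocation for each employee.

Profit-interest units total: 30.
Raw shares: Halvorsen 12/30 × $51,775 = 20,710.00; Ibarra 13/30 × $51,775 = 22,435.83; Ferraro 5/30 × $51,775 = 8,629.17.
Rounded to nearest $25: Halvorsen $20,700; Ibarra $22,425; Ferraro $8,625. Sum = $51,750.
Difference $51,775 − $51,750 = +$25 applied to largest allocation (Ibarra): Ibarra becomes $22,450.

Halvorsen: $20,700; Ibarra: $22,450; Ferraro: $8,625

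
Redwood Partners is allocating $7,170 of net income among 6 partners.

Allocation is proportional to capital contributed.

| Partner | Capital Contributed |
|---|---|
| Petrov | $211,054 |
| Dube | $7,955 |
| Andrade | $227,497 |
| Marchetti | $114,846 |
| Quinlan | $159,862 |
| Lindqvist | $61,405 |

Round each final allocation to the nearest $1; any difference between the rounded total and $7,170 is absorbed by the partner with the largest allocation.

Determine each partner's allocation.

Combined capital contributed = 782,619.
Pro-rata amounts: Petrov 211,054/782,619 × $7,170 = 1,933.58; Dube 7,955/782,619 × $7,170 = 72.88; Andrade 227,497/782,619 × $7,170 = 2,084.22; Marchetti 114,846/782,619 × $7,170 = 1,052.17; Quinlan 159,862/782,619 × $7,170 = 1,464.58; Lindqvist 61,405/782,619 × $7,170 = 562.56.
Rounded to nearest $1: Petrov $1,934; Dube $73; Andrade $2,084; Marchetti $1,052; Quinlan $1,465; Lindqvist $563. Sum = $7,171.
Difference $7,170 − $7,171 = −$1 applied to largest allocation (Andrade): Andrade becomes $2,083.

Petrov: $1,934 · Dube: $73 · Andrade: $2,083 · Marchetti: $1,052 · Quinlan: $1,465 · Lindqvist: $563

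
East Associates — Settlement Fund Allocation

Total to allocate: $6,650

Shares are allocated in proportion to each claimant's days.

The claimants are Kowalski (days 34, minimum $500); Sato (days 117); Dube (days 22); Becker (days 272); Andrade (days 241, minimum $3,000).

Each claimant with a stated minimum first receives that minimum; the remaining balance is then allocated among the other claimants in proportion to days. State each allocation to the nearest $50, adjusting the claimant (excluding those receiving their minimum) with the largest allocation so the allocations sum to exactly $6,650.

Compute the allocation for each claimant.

Kowalski: $500 · Sato: $900 · Dube: $150 · Becker: $2,100 · Andrade: $3,000

Minimums first: Kowalski $500; Andrade $3,000. Balance $3,150.
Balance split over remaining days 411: Sato 896.72 → $900; Dube 168.61 → $150; Becker 2,084.67 → $2,100.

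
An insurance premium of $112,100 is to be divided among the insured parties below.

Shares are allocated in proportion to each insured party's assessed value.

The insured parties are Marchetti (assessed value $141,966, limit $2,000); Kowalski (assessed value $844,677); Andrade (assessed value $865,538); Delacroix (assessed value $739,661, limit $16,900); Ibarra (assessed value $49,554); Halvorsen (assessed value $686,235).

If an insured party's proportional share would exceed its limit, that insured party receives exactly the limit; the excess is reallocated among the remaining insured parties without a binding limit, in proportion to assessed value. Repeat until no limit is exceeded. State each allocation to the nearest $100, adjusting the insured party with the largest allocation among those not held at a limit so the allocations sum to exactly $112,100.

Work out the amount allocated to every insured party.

Marchetti: $2,000 · Kowalski: $32,200 · Andrade: $33,000 · Delacroix: $16,900 · Ibarra: $1,900 · Halvorsen: $26,100

Sum of assessed value: 3,327,631.
Proportional shares (ignoring caps): Marchetti 4,782.50; Kowalski 28,455.17; Andrade 29,157.92; Delacroix 24,917.43; Ibarra 1,669.36; Halvorsen 23,117.63.
Held at cap: Marchetti ($2,000), Delacroix ($16,900); remaining pool $93,200 reallocated over remaining assessed value 2,446,004.
Shares after redistribution: Kowalski 32,184.70 → $32,200; Andrade 32,979.56 → $33,000; Ibarra 1,888.15 → $1,900; Halvorsen 26,147.59 → $26,100.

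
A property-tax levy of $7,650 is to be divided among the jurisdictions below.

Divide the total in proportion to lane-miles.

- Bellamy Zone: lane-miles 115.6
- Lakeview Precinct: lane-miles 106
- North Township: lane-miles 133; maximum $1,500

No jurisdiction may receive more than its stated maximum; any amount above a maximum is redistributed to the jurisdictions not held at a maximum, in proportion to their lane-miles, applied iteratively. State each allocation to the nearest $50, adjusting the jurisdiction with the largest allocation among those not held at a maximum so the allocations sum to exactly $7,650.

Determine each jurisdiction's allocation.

Lane-miles total: 354.6.
Pro-rata shares before constraints: Bellamy Zone 2,493.91; Lakeview Precinct 2,286.80; North Township 2,869.29.
Held at cap: North Township ($1,500); remaining pool $6,150 reallocated over remaining lane-miles 221.6.
Remaining shares: Bellamy Zone 3,208.21 → $3,200; Lakeview Precinct 2,941.79 → $2,950.

Bellamy Zone: $3,200 | Lakeview Precinct: $2,950 | North Township: $1,500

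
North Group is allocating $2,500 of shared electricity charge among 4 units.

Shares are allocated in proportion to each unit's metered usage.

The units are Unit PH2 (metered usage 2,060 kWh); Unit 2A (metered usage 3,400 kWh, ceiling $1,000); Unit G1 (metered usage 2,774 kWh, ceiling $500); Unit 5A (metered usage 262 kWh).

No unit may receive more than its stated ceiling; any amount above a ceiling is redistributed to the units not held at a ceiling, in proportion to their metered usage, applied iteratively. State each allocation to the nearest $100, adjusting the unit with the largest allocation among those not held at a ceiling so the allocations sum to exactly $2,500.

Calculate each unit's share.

Total metered usage = 8,496.
Pro-rata shares before constraints: Unit PH2 606.17; Unit 2A 1,000.47; Unit G1 816.27; Unit 5A 77.10.
Cap binds for Unit 2A ($1,000), Unit G1 ($500); residual $1,000 reallocated over remaining metered usage 2,322.
Shares after redistribution: Unit PH2 887.17 → $900; Unit 5A 112.83 → $100.

Unit PH2: $900 | Unit 2A: $1,000 | Unit G1: $500 | Unit 5A: $100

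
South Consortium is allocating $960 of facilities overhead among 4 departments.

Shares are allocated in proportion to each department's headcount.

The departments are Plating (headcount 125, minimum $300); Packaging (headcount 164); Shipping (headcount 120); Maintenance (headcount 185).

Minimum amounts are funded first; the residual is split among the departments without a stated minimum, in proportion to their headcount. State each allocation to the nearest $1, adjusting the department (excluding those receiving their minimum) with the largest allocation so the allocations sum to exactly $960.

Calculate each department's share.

Minimums first: Plating $300. Remaining pool $660.
Remaining pool split over remaining headcount 469: Packaging 230.79 → $231; Shipping 168.87 → $169; Maintenance 260.34 → $260.

Plating: $300; Packaging: $231; Shipping: $169; Maintenance: $260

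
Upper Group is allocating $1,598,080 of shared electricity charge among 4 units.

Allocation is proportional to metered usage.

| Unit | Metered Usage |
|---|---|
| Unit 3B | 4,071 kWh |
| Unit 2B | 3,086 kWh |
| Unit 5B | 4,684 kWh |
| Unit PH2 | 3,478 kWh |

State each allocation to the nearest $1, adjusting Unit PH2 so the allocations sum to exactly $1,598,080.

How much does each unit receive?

Sum of metered usage: 15,319.
Raw shares: Unit 3B 4,071/15,319 × $1,598,080 = 424,687.23; Unit 2B 3,086/15,319 × $1,598,080 = 321,931.91; Unit 5B 4,684/15,319 × $1,598,080 = 488,635.47; Unit PH2 3,478/15,319 × $1,598,080 = 362,825.40.
At nearest $1: Unit 3B $424,687; Unit 2B $321,932; Unit 5B $488,635; Unit PH2 $362,825. Sum = $1,598,079.
Difference $1,598,080 − $1,598,079 = +$1 applied to Unit PH2: Unit PH2 becomes $362,826.

Unit 3B: $424,687 | Unit 2B: $321,932 | Unit 5B: $488,635 | Unit PH2: $362,826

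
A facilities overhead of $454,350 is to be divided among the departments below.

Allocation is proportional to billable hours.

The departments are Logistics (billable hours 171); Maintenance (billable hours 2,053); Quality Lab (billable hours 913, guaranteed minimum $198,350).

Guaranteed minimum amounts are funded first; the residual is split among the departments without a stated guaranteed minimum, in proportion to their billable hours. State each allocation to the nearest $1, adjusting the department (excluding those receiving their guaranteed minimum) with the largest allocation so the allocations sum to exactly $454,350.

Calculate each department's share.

Minimums first: Quality Lab $198,350. Balance $256,000.
Balance split over remaining billable hours 2,224: Logistics 19,683.45 → $19,683; Maintenance 236,316.55 → $236,317.

Logistics: $19,683; Maintenance: $236,317; Quality Lab: $198,350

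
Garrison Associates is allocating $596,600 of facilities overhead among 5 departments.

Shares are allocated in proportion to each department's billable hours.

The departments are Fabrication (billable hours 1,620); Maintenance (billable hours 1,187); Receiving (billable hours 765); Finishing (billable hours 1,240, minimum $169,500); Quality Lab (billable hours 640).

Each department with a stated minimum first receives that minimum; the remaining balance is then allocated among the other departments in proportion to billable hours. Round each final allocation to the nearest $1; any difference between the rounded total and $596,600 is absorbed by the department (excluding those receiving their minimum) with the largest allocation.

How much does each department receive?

Fund the minimums — Finishing $169,500. Balance $427,100.
Balance split over remaining billable hours 4,212: Fabrication 164,269.23 → $164,269; Maintenance 120,362.70 → $120,363; Receiving 77,571.58 → $77,572; Quality Lab 64,896.49 → $64,896.

Fabrication: $164,269; Maintenance: $120,363; Receiving: $77,572; Finishing: $169,500; Quality Lab: $64,896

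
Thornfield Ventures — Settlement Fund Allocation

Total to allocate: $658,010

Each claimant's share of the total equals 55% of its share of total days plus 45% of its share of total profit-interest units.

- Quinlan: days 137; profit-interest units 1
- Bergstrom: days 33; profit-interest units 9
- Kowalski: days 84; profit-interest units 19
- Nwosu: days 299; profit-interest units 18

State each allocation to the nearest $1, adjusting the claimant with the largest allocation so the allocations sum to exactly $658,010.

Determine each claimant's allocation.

Days total 553; profit-interest units total 47.
Blended shares (55% days + 45% profit-interest units): Quinlan 0.1458; Bergstrom 0.1190; Kowalski 0.2655; Nwosu 0.4697.
Unrounded shares: Quinlan 95,958.42; Bergstrom 78,297.39; Kowalski 174,674.81; Nwosu 309,079.38.
At nearest $1: Quinlan $95,958; Bergstrom $78,297; Kowalski $174,675; Nwosu $309,079. Sum = $658,009.
Difference $658,010 − $658,009 = +$1 applied to largest allocation (Nwosu): Nwosu becomes $309,080.

Quinlan: $95,958 · Bergstrom: $78,297 · Kowalski: $174,675 · Nwosu: $309,080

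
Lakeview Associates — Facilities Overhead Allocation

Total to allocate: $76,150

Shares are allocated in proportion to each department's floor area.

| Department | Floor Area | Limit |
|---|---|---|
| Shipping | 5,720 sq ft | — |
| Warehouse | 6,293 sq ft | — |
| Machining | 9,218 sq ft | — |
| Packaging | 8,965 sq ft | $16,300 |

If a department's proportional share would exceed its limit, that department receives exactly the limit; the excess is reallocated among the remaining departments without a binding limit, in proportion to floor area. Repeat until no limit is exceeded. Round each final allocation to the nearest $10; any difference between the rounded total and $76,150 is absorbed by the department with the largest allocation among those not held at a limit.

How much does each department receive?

Shipping: $16,120 | Warehouse: $17,740 | Machining: $25,990 | Packaging: $16,300

Total floor area = 30,196.
Proportional shares (ignoring caps): Shipping 14,425.02; Warehouse 15,870.05; Machining 23,246.48; Packaging 22,608.45.
Cap binds for Packaging ($16,300); remaining pool $59,850 reallocated over remaining floor area 21,231.
Shares after redistribution: Shipping 16,124.63 → $16,120; Warehouse 17,739.91 → $17,740; Machining 25,985.46 → $25,990.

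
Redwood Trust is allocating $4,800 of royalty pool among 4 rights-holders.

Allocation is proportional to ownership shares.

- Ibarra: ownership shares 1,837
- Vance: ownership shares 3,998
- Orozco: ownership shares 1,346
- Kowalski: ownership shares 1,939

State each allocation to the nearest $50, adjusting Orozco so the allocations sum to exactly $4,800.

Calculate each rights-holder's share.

Ibarra: $950 · Vance: $2,100 · Orozco: $750 · Kowalski: $1,000

Sum of ownership shares: 9,120.
Proportional shares: Ibarra 1,837/9,120 × $4,800 = 966.84; Vance 3,998/9,120 × $4,800 = 2,104.21; Orozco 1,346/9,120 × $4,800 = 708.42; Kowalski 1,939/9,120 × $4,800 = 1,020.53.
Rounded to nearest $50: Ibarra $950; Vance $2,100; Orozco $700; Kowalski $1,000. Sum = $4,750.
Difference $4,800 − $4,750 = +$50 applied to Orozco: Orozco becomes $750.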